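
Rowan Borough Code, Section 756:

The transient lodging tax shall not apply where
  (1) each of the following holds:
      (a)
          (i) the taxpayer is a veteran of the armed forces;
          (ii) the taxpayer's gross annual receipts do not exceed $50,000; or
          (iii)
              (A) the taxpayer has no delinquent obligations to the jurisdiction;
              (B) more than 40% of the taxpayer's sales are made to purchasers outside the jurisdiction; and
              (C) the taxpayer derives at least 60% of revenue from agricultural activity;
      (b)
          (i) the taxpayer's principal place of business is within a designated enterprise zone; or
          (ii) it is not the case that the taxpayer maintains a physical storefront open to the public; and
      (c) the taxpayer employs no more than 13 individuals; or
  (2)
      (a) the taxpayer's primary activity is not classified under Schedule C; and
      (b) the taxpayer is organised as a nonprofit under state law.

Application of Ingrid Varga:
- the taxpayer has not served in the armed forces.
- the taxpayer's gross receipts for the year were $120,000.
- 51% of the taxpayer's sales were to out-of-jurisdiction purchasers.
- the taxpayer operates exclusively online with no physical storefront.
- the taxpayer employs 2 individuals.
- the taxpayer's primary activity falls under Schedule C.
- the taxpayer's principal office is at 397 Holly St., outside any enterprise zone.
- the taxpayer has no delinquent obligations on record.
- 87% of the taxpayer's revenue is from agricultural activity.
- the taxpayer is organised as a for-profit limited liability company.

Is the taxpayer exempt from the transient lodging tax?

(i) veteran — not met.
(ii) receipts ≤ $50,000 — not satisfied.
(A) no delinquency — met.
(B) >40% out-of-jur. sales — met.
(C) ≥60% agricultural — satisfied.
(iii): T AND T AND T → true.
(a): F OR F OR T → true.
(i) in enterprise zone — not satisfied.
(ii) not (has storefront) — satisfied.
So (b) is satisfied (F OR T).
(c) ≤ 13 employees — holds.
So (1) is satisfied (T AND T AND T).
(a) not (Schedule C activity) — not satisfied.
(b) nonprofit — not satisfied.
So (2) is not satisfied (F AND F).
So Overall is satisfied (T OR F).

Yes — exempt.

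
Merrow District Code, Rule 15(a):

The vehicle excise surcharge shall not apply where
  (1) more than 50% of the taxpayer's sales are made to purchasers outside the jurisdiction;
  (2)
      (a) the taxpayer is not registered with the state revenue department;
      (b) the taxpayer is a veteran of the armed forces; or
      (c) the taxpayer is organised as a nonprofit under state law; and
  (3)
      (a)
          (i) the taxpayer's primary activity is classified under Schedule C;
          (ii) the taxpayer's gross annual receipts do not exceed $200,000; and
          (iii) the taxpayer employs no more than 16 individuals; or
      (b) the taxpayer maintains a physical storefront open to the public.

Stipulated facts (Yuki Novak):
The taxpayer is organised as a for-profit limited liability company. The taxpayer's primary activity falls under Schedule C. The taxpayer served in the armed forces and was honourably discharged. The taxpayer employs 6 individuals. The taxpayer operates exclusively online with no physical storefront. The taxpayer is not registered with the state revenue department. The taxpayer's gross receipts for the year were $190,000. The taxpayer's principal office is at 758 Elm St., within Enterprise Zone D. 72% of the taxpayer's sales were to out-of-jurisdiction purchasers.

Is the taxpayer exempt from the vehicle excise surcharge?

(1) >50% out-of-jur. sales — met.
(a) not (state-registered) — met.
(b) veteran — satisfied.
(c) nonprofit — not satisfied.
(2) = T OR T OR F = true.
(i) Schedule C activity — satisfied.
(ii) receipts ≤ $200,000 — holds.
(iii) ≤ 16 employees — met.
(a) = T AND T AND T = true.
(b) has storefront — not satisfied.
(3) = T OR F = true.
Overall = T AND T AND T = true.

Yes — exempt.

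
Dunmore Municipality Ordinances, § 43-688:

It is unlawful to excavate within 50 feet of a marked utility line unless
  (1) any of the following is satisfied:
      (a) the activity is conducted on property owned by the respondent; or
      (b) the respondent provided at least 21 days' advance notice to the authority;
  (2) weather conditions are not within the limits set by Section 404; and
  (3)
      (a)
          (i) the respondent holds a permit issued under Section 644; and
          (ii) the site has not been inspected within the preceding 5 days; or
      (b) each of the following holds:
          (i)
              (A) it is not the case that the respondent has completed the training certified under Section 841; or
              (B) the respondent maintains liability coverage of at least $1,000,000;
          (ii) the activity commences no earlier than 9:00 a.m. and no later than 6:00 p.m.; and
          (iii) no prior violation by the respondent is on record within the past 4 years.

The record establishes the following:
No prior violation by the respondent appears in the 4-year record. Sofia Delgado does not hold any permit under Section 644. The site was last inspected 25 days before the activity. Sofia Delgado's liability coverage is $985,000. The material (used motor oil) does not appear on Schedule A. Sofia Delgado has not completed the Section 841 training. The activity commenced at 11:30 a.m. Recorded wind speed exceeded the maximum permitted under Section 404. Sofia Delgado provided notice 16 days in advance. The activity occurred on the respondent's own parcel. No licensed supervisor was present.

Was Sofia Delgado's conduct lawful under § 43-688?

Yes — lawful.

(a) own property — satisfied.
(b) ≥21 days' notice — not satisfied.
So (1) is satisfied (T OR F).
(2) not (weather ok) — satisfied.
(i) holds permit — not met.
(ii) not (site inspected) — holds.
(a) = F AND T = false.
(A) not (training certified) — met.
(B) coverage ≥ $1,000,000 — not satisfied.
So (i) is satisfied (T OR F).
(ii) start within hours — satisfied.
(iii) no prior violation — satisfied.
(b): T AND T AND T → true.
(3) = F OR T = true.
Overall = T AND T AND T = true.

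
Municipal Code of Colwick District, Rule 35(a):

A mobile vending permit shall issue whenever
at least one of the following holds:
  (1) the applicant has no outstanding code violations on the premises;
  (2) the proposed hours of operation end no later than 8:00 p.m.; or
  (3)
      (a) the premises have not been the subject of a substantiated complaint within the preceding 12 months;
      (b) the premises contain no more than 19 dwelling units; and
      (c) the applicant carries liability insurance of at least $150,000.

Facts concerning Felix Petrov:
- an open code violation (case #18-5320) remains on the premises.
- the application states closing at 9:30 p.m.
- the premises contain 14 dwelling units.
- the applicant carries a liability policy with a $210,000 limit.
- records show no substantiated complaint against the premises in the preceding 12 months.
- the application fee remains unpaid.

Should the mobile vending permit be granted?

(1) no code violations — not satisfied.
(2) closes by 8 p.m. — not met.
(a) no complaint in 12 mo. — holds.
(b) ≤ 19 units — satisfied.
(c) insurance ≥ $150,000 — met.
(3): T AND T AND T → true.
Overall: F OR F OR T → true.

Yes — granted.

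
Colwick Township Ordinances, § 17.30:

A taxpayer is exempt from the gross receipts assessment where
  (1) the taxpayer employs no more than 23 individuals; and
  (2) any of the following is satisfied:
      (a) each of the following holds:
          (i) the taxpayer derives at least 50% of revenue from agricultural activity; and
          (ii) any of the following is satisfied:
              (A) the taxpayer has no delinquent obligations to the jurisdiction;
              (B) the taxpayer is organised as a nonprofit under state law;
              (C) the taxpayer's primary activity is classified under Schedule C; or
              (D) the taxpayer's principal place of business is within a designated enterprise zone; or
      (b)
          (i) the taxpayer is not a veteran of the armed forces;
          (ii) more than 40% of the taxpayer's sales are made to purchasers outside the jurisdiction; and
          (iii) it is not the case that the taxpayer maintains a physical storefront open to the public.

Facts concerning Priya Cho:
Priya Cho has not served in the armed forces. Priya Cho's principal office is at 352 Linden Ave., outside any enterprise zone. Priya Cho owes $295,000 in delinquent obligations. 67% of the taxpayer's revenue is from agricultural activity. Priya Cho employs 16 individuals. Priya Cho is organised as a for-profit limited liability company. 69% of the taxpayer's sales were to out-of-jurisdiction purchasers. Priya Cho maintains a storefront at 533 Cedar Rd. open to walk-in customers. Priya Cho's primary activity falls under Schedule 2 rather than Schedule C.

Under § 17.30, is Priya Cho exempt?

No — not exempt.

(1) ≤ 23 employees — met.
(i) ≥50% agricultural — holds.
(A) no delinquency — not met.
(B) nonprofit — not satisfied.
(C) Schedule C activity — not satisfied.
(D) in enterprise zone — not met.
So (ii) is not satisfied (F OR F OR F OR F).
(a) = T AND F = false.
(i) not (veteran) — holds.
(ii) >40% out-of-jur. sales — holds.
(iii) not (has storefront) — not satisfied.
So (b) is not satisfied (T AND T AND F).
So (2) is not satisfied (F OR F).
Overall: T AND F → false.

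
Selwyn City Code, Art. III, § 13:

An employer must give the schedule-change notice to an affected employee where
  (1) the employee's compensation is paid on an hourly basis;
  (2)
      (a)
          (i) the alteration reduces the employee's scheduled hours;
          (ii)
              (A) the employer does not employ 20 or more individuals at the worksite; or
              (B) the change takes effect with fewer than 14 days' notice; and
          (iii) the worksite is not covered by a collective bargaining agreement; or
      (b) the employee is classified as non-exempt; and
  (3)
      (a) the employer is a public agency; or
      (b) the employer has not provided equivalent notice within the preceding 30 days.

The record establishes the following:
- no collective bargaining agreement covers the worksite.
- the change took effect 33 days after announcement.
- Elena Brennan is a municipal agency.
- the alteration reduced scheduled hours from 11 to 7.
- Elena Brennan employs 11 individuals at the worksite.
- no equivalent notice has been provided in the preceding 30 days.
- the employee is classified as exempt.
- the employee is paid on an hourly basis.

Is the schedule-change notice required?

(1) hourly-paid — satisfied.
(i) hours reduced — met.
(A) not (≥ 20 at site) — met.
(B) < 14 days' notice — not satisfied.
So (ii) is satisfied (T OR F).
(iii) no CBA — satisfied.
So (a) is satisfied (T AND T AND T).
(b) non-exempt — not met.
(2): T OR F → true.
(a) public agency — satisfied.
(b) no recent notice — satisfied.
(3): T OR T → true.
Overall: T AND T AND T → true.

Yes — required.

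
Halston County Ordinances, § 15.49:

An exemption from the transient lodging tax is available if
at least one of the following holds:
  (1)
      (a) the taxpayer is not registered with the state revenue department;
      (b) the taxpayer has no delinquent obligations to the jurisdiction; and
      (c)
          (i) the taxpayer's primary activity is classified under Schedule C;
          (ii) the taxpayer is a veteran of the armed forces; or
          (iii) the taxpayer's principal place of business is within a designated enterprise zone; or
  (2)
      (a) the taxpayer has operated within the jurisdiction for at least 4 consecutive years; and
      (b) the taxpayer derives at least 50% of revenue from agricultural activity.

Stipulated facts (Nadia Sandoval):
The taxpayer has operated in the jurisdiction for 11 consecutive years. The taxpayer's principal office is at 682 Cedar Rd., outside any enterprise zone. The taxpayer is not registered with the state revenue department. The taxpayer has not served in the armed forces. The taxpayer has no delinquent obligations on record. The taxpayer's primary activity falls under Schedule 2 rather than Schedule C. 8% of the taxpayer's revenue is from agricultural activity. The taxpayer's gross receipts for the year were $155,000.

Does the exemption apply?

(a) not (state-registered) — holds.
(b) no delinquency — satisfied.
(i) Schedule C activity — not satisfied.
(ii) veteran — not satisfied.
(iii) in enterprise zone — not met.
(c): F OR F OR F → false.
(1): T AND T AND F → false.
(a) ≥ 4 yrs in jurisdiction — satisfied.
(b) ≥50% agricultural — not satisfied.
(2): T AND F → false.
Overall: F OR F → false.

No — not exempt.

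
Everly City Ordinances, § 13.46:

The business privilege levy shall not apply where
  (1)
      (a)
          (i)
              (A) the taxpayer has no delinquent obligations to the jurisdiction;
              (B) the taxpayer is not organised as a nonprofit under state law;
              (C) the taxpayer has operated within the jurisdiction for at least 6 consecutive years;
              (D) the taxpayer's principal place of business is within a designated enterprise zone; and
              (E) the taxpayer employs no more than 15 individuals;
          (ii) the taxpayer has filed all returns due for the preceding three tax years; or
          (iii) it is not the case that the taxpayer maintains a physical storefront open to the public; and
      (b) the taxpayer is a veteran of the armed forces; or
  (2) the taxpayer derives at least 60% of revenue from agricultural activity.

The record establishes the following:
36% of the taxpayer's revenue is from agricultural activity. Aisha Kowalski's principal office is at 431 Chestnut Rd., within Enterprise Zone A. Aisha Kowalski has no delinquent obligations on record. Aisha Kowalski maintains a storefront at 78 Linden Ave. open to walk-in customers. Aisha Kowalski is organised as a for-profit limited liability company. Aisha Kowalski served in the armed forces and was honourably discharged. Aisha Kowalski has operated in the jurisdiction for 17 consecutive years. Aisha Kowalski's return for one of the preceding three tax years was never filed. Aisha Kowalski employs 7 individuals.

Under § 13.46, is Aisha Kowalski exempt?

(A) no delinquency — holds.
(B) not (nonprofit) — met.
(C) ≥ 6 yrs in jurisdiction — holds.
(D) in enterprise zone — met.
(E) ≤ 15 employees — met.
So (i) is satisfied (T AND T AND T AND T AND T).
(ii) returns current — not met.
(iii) not (has storefront) — fails.
(a): T OR F OR F → true.
(b) veteran — satisfied.
So (1) is satisfied (T AND T).
(2) ≥60% agricultural — not satisfied.
Overall = T OR F = true.

Yes — exempt.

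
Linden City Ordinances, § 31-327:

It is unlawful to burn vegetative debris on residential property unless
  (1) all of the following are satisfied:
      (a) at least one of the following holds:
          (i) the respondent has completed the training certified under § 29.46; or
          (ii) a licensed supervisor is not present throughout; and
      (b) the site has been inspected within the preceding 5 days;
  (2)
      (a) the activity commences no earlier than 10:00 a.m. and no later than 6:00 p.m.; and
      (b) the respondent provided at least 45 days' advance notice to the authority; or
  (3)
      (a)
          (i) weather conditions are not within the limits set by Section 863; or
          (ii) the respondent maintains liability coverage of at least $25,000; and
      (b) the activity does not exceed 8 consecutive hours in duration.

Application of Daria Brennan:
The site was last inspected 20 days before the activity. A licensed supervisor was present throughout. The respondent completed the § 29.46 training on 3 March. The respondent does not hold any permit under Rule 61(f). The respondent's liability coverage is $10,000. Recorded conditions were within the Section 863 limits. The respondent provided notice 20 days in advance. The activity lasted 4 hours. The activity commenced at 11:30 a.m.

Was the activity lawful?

(i) training certified — met.
(ii) not (supervisor present) — not satisfied.
So (a) is satisfied (T OR F).
(b) site inspected — not met.
(1): T AND F → false.
(a) start within hours — holds.
(b) ≥45 days' notice — not met.
(2): T AND F → false.
(i) not (weather ok) — not satisfied.
(ii) coverage ≥ $25,000 — not met.
(a) = F OR F = false.
(b) ≤ 8 hrs duration — holds.
So (3) is not satisfied (F AND T).
Overall: F OR F OR F → false.

No — unlawful.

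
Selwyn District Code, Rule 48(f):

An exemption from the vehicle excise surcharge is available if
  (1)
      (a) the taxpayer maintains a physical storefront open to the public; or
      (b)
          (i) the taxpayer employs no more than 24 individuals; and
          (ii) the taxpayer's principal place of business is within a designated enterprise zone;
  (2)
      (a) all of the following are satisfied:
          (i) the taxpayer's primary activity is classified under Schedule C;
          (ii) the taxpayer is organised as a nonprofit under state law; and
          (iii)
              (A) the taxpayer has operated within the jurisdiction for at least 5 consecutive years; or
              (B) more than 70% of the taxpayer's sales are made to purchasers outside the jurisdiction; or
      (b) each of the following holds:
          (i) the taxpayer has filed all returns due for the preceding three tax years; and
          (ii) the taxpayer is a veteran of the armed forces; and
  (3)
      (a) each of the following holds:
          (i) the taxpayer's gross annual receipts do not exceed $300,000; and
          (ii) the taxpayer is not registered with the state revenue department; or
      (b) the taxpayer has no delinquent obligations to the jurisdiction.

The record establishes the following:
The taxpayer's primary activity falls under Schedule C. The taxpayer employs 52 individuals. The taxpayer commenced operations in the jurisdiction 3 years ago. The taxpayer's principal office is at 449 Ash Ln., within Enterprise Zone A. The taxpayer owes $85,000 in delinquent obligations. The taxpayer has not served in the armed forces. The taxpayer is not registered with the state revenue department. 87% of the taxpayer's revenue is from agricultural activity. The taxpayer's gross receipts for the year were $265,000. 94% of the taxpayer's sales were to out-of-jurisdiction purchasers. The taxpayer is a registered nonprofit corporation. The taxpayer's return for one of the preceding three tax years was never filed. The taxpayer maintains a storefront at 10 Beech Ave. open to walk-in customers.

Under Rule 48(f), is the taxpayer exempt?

(a) has storefront — satisfied.
(i) ≤ 24 employees — not satisfied.
(ii) in enterprise zone — holds.
(b) = F AND T = false.
So (1) is satisfied (T OR F).
(i) Schedule C activity — met.
(ii) nonprofit — satisfied.
(A) ≥ 5 yrs in jurisdiction — fails.
(B) >70% out-of-jur. sales — satisfied.
So (iii) is satisfied (F OR T).
(a): T AND T AND T → true.
(i) returns current — not met.
(ii) veteran — not met.
(b) = F AND F = false.
So (2) is satisfied (T OR F).
(i) receipts ≤ $300,000 — satisfied.
(ii) not (state-registered) — satisfied.
So (a) is satisfied (T AND T).
(b) no delinquency — fails.
(3) = T OR F = true.
So Overall is satisfied (T AND T AND T).

Yes — exempt.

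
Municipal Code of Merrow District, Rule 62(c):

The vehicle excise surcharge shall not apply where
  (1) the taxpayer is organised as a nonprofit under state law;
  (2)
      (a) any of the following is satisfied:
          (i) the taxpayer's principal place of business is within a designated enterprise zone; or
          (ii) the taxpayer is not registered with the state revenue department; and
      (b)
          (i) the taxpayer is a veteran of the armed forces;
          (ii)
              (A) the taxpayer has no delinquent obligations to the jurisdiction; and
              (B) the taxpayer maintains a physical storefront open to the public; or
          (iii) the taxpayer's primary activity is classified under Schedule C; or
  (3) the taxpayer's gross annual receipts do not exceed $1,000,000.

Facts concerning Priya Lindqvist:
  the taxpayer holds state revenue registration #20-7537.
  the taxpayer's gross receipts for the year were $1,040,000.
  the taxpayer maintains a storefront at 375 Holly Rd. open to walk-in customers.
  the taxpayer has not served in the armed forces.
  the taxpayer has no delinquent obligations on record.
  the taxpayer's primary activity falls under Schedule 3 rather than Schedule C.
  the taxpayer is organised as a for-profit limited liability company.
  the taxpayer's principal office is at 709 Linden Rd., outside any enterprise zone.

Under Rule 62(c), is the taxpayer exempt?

(1) nonprofit — fails.
(i) in enterprise zone — not satisfied.
(ii) not (state-registered) — fails.
(a): F OR F → false.
(i) veteran — not satisfied.
(A) no delinquency — met.
(B) has storefront — holds.
So (ii) is satisfied (T AND T).
(iii) Schedule C activity — fails.
(b) = F OR T OR F = true.
(2) = F AND T = false.
(3) receipts ≤ $1,000,000 — not satisfied.
So Overall is not satisfied (F OR F OR F).

No — not exempt.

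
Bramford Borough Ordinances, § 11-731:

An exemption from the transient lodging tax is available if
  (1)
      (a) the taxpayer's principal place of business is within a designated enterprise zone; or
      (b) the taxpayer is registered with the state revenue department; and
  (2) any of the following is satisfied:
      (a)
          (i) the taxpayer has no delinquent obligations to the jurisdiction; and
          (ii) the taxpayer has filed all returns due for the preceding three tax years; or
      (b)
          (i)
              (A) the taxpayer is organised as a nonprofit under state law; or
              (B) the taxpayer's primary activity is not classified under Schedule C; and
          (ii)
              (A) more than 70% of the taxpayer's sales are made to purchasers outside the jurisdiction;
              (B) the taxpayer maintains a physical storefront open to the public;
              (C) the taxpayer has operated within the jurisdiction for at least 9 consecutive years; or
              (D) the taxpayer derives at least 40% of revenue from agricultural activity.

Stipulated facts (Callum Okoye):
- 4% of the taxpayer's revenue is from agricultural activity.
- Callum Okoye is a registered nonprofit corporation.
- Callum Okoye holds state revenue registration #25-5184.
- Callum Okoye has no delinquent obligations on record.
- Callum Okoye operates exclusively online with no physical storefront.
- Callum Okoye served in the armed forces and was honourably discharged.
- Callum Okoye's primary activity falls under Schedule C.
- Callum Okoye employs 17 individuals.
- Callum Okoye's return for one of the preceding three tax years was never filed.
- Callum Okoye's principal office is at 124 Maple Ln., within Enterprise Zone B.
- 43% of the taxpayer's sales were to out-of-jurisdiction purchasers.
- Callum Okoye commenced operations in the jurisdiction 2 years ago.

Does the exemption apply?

(a) in enterprise zone — satisfied.
(b) state-registered — satisfied.
(1) = T OR T = true.
(i) no delinquency — holds.
(ii) returns current — not satisfied.
(a) = T AND F = false.
(A) nonprofit — holds.
(B) not (Schedule C activity) — fails.
So (i) is satisfied (T OR F).
(A) >70% out-of-jur. sales — fails.
(B) has storefront — not met.
(C) ≥ 9 yrs in jurisdiction — not satisfied.
(D) ≥40% agricultural — fails.
(ii): F OR F OR F OR F → false.
So (b) is not satisfied (T AND F).
(2): F OR F → false.
Overall = T AND F = false.

No — not exempt.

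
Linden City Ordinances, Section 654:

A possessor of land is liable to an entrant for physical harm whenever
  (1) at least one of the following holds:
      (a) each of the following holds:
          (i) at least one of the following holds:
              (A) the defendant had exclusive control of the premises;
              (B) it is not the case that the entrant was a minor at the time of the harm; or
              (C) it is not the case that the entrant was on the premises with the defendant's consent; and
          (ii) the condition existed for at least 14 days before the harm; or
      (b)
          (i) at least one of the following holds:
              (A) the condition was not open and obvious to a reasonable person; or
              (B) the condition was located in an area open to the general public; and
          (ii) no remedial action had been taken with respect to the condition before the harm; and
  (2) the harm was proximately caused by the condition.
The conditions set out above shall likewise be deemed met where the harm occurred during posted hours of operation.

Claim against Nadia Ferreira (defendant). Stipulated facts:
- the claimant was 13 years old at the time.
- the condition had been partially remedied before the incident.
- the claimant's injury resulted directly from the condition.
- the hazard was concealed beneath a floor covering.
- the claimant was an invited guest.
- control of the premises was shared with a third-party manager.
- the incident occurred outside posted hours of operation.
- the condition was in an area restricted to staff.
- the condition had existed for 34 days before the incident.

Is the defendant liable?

No — not liable.

(A) exclusive control — not satisfied.
(B) not (entrant a minor) — fails.
(C) not (consent to enter) — not satisfied.
So (i) is not satisfied (F OR F OR F).
(ii) condition ≥14 days old — satisfied.
So (a) is not satisfied (F AND T).
(A) not open/obvious — satisfied.
(B) public area — fails.
So (i) is satisfied (T OR F).
(ii) no remedial action — fails.
(b): T AND F → false.
(1): F OR F → false.
(2) proximate cause — satisfied.
Overall = F AND T = false.
Exception (during posted hours) — not satisfied.
Result: main false OR exception false → false.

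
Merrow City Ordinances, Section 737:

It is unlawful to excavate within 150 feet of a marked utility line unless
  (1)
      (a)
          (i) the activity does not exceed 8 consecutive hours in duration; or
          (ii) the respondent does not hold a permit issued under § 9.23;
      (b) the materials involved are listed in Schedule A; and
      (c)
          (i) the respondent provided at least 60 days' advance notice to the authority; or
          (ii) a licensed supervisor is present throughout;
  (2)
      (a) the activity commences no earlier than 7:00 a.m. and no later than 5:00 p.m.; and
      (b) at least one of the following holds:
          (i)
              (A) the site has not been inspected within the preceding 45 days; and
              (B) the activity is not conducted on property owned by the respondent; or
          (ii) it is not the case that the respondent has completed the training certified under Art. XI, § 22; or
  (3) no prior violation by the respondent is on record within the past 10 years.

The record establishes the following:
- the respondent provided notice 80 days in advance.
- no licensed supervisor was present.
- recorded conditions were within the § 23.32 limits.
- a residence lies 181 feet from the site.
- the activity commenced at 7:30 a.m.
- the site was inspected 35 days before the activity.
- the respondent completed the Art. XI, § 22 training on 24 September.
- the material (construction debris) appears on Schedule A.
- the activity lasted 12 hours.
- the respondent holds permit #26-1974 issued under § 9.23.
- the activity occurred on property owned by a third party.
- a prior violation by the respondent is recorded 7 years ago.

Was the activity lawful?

No — unlawful.

(i) ≤ 8 hrs duration — not satisfied.
(ii) not (holds permit) — fails.
So (a) is not satisfied (F OR F).
(b) Schedule A material — holds.
(i) ≥60 days' notice — met.
(ii) supervisor present — not satisfied.
(c) = T OR F = true.
So (1) is not satisfied (F AND T AND T).
(a) start within hours — holds.
(A) not (site inspected) — not satisfied.
(B) not (own property) — satisfied.
(i) = F AND T = false.
(ii) not (training certified) — fails.
So (b) is not satisfied (F OR F).
So (2) is not satisfied (T AND F).
(3) no prior violation — not met.
Overall = F OR F OR F = false.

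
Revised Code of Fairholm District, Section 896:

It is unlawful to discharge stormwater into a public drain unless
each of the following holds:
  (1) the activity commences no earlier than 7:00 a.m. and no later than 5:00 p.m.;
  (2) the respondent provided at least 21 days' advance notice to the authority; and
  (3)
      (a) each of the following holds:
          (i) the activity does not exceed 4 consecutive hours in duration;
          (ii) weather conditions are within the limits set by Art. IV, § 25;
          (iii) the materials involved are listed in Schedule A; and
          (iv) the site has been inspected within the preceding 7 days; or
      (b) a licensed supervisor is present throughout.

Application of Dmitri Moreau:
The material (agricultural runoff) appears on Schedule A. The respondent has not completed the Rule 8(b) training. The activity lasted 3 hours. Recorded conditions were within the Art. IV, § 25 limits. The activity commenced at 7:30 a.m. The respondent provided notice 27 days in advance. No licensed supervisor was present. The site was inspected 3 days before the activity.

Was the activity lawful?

(1) start within hours — satisfied.
(2) ≥21 days' notice — satisfied.
(i) ≤ 4 hrs duration — holds.
(ii) weather ok — holds.
(iii) Schedule A material — met.
(iv) site inspected — met.
(a) = T AND T AND T AND T = true.
(b) supervisor present — not met.
So (3) is satisfied (T OR F).
Overall = T AND T AND T = true.

Yes — lawful.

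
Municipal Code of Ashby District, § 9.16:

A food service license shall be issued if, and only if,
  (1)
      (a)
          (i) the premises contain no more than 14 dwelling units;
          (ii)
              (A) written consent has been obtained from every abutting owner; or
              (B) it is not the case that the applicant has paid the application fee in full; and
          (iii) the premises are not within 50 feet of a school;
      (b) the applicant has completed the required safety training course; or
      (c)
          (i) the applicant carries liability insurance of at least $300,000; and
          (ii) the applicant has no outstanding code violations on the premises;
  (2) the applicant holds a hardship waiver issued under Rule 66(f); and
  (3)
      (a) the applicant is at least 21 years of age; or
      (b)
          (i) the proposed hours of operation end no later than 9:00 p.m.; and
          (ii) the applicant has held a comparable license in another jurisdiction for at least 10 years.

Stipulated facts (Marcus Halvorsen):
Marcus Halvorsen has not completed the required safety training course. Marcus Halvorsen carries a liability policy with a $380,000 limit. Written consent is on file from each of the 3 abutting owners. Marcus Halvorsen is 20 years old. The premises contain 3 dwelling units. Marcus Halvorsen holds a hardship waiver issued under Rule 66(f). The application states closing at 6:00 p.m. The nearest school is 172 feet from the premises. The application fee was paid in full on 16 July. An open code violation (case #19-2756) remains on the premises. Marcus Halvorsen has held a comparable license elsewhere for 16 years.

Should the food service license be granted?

(i) ≤ 14 units — satisfied.
(A) all abutters consent — holds.
(B) not (fee paid) — fails.
So (ii) is satisfied (T OR F).
(iii) ≥50 ft from school — met.
(a) = T AND T AND T = true.
(b) safety training — not met.
(i) insurance ≥ $300,000 — met.
(ii) no code violations — not met.
So (c) is not satisfied (T AND F).
(1): T OR F OR F → true.
(2) hardship waiver — met.
(a) age ≥ 21 — not met.
(i) closes by 9 p.m. — holds.
(ii) prior license ≥ 10 yr — holds.
So (b) is satisfied (T AND T).
(3): F OR T → true.
Overall: T AND T AND T → true.

Yes — granted.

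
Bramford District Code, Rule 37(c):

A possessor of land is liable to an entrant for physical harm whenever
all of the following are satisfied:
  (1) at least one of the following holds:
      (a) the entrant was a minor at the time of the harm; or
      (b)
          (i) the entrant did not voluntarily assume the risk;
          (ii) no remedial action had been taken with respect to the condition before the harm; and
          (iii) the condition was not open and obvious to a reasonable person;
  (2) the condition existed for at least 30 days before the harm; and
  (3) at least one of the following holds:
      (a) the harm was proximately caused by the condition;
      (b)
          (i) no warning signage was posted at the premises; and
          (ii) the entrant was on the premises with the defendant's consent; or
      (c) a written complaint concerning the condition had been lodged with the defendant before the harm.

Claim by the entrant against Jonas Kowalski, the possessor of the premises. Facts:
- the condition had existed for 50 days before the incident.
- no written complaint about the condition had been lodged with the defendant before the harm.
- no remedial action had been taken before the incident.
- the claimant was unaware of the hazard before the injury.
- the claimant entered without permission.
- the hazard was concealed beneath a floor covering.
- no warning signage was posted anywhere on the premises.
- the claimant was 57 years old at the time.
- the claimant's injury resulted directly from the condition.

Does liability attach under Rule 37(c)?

(a) entrant a minor — not satisfied.
(i) no assumed risk — satisfied.
(ii) no remedial action — holds.
(iii) not open/obvious — satisfied.
(b): T AND T AND T → true.
So (1) is satisfied (F OR T).
(2) condition ≥30 days old — met.
(a) proximate cause — satisfied.
(i) no signage posted — met.
(ii) consent to enter — not satisfied.
(b) = T AND F = false.
(c) complaint lodged — not satisfied.
(3) = T OR F OR F = true.
Overall = T AND T AND T = true.

Yes — liable.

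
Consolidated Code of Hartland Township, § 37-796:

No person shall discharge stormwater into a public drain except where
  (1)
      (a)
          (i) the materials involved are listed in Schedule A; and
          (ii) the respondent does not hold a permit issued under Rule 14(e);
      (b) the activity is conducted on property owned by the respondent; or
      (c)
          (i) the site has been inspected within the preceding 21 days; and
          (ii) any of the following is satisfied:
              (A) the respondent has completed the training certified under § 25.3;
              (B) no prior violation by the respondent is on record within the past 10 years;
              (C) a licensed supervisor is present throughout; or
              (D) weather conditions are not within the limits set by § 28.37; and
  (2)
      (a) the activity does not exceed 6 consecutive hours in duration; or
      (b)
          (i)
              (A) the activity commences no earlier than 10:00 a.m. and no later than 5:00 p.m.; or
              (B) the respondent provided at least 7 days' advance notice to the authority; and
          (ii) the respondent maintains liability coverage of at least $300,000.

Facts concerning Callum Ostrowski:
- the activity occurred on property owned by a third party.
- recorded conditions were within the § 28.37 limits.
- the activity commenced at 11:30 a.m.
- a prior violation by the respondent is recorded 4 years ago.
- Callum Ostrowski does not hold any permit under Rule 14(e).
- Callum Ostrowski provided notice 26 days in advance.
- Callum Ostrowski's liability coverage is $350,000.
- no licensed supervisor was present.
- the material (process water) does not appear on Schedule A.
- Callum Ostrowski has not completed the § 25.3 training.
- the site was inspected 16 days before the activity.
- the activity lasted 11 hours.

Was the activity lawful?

No — unlawful.

(i) Schedule A material — not satisfied.
(ii) not (holds permit) — holds.
So (a) is not satisfied (F AND T).
(b) own property — not satisfied.
(i) site inspected — met.
(A) training certified — fails.
(B) no prior violation — fails.
(C) supervisor present — not satisfied.
(D) not (weather ok) — not satisfied.
(ii): F OR F OR F OR F → false.
(c): T AND F → false.
(1) = F OR F OR F = false.
(a) ≤ 6 hrs duration — fails.
(A) start within hours — satisfied.
(B) ≥7 days' notice — holds.
(i): T OR T → true.
(ii) coverage ≥ $300,000 — met.
So (b) is satisfied (T AND T).
(2) = F OR T = true.
So Overall is not satisfied (F AND T).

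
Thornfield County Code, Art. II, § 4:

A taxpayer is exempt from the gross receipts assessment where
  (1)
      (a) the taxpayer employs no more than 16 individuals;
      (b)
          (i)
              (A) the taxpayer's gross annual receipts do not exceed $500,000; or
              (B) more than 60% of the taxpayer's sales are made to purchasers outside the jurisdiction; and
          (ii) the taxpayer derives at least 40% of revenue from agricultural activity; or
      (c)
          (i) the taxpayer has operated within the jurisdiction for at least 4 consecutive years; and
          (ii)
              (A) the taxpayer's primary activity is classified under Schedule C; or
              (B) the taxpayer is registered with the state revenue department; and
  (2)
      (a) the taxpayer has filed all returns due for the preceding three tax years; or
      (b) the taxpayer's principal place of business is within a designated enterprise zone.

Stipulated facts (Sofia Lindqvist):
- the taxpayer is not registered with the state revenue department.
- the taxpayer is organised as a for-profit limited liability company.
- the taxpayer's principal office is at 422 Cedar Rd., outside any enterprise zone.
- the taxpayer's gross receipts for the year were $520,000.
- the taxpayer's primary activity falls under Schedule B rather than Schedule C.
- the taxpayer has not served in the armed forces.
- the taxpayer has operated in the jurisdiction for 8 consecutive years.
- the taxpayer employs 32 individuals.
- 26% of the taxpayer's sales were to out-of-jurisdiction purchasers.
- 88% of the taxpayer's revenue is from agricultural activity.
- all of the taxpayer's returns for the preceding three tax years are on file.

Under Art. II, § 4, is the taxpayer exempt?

(a) ≤ 16 employees — not met.
(A) receipts ≤ $500,000 — not satisfied.
(B) >60% out-of-jur. sales — not satisfied.
(i): F OR F → false.
(ii) ≥40% agricultural — met.
So (b) is not satisfied (F AND T).
(i) ≥ 4 yrs in jurisdiction — holds.
(A) Schedule C activity — not satisfied.
(B) state-registered — not satisfied.
(ii) = F OR F = false.
(c): T AND F → false.
(1): F OR F OR F → false.
(a) returns current — met.
(b) in enterprise zone — not met.
(2) = T OR F = true.
So Overall is not satisfied (F AND T).

No — not exempt.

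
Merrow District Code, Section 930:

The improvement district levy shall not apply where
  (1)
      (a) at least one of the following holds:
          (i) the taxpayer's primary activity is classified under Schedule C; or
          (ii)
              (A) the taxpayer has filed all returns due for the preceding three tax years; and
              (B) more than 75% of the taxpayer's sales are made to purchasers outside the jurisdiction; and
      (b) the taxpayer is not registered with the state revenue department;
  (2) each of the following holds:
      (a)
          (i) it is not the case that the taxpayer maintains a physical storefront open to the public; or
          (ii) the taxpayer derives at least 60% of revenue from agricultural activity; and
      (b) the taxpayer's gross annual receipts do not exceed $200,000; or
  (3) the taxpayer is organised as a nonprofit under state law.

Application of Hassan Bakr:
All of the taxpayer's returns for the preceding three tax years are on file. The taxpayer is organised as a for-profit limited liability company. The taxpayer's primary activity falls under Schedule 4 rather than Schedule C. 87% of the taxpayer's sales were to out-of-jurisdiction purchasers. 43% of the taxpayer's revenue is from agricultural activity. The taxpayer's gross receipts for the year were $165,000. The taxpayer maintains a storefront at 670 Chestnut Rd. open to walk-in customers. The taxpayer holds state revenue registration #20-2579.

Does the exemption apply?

No — not exempt.

(i) Schedule C activity — fails.
(A) returns current — satisfied.
(B) >75% out-of-jur. sales — satisfied.
(ii) = T AND T = true.
So (a) is satisfied (F OR T).
(b) not (state-registered) — not satisfied.
(1) = T AND F = false.
(i) not (has storefront) — not satisfied.
(ii) ≥60% agricultural — not satisfied.
(a): F OR F → false.
(b) receipts ≤ $200,000 — satisfied.
(2) = F AND T = false.
(3) nonprofit — fails.
Overall = F OR F OR F = false.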